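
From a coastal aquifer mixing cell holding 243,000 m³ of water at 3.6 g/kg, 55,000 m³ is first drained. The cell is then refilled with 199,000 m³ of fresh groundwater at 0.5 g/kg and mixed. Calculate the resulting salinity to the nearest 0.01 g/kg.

2.01 g/kg

Remaining after removal: 188,000 m³ at 3.6 g/kg (salt = 676,800)
After addition: salt = 676,800 + 199,000×0.5 = 776,300; volume = 387,000 m³
S = 776,300 / 387,000 = 2.0059 g/kg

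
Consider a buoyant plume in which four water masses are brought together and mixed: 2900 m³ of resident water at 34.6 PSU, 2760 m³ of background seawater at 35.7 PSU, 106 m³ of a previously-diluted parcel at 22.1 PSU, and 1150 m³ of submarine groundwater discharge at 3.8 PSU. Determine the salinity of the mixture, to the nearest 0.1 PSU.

By conservation of dissolved salt,
salt = 2,900×34.6 + 2,760×35.7 + 106×22.1 + 1,150×3.8 = 100,340 + 98,532 + 2,342.6 + 4,370 = 205,584.6
volume = 2,900 + 2,760 + 106 + 1,150 = 6,916 m³
S = 205,584.6 / 6,916 = 29.726 PSU

29.7 PSU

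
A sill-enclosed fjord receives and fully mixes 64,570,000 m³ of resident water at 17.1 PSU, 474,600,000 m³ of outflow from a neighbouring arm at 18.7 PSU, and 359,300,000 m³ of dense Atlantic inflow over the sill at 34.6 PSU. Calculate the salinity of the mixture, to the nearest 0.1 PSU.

24.9 PSU

Conserving salt mass:
salt = 64,570,000×17.1 + 474,600,000×18.7 + 359,300,000×34.6 = 1,104,147,000 + 8,875,020,000 + 12,431,780,000 = 22,410,947,000
volume = 64,570,000 + 474,600,000 + 359,300,000 = 898,470,000 m³
S = 22,410,947,000 / 898,470,000 = 24.943 PSU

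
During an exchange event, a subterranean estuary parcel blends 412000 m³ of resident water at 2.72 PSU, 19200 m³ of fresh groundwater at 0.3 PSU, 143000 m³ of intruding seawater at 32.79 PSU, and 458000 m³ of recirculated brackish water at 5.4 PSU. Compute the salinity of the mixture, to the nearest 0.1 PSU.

Mass of salt is conserved:
salt = 412,000×2.72 + 19,200×0.3 + 143,000×32.79 + 458,000×5.4 = 1,120,640 + 5,760 + 4,688,970 + 2,473,200 = 8,288,570
volume = 412,000 + 19,200 + 143,000 + 458,000 = 1,032,200 m³
S = 8,288,570 / 1,032,200 = 8.03 PSU

8.0 PSU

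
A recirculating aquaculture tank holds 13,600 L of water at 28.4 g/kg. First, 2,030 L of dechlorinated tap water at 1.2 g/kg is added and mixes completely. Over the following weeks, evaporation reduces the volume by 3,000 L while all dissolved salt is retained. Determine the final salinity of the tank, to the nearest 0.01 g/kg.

After mixing: salt = 13,600×28.4 + 2,030×1.2 = 388,676; volume = 15,630 L
After evaporation: salt unchanged = 388,676; volume = 15,630 − 3,000 = 12,630 L
S = 388,676 / 12,630 = 30.774 g/kg

30.77 g/kg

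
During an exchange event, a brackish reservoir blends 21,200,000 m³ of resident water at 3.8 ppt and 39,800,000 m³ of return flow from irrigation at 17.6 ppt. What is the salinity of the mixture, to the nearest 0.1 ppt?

By conservation of dissolved salt,
salt = 21,200,000×3.8 + 39,800,000×17.6 = 80,560,000 + 700,480,000 = 781,040,000
volume = 21,200,000 + 39,800,000 = 61,000,000 m³
S = 781,040,000 / 61,000,000 = 12.804 ppt

12.8 ppt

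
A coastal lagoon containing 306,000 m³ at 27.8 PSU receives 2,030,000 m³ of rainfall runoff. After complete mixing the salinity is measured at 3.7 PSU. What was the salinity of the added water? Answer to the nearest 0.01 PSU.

Salt balance: 306,000×27.8 + 2,030,000×S = 2,336,000×3.7
8,506,800 + 2,030,000·S = 8,643,200
S = (8,643,200 − 8,506,800) / 2,030,000 = 0.0672 PSU

0.07 PSU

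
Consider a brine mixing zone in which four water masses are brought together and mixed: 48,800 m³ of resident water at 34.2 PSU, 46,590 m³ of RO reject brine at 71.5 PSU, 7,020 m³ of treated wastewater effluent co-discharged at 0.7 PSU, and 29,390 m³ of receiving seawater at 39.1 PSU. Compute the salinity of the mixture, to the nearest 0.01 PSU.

46.69 PSU

By conservation of dissolved salt,
salt = 48,800×34.2 + 46,590×71.5 + 7,020×0.7 + 29,390×39.1 = 1,668,960 + 3,331,185 + 4,914 + 1,149,149 = 6,154,208
volume = 48,800 + 46,590 + 7,020 + 29,390 = 131,800 m³
S = 6,154,208 / 131,800 = 46.6935 PSU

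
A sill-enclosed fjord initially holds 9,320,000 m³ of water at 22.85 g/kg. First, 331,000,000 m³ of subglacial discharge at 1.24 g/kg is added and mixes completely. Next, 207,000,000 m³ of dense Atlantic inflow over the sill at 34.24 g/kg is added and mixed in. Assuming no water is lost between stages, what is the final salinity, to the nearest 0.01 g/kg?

By conservation of dissolved salt,
Initial salt = 9,320,000×22.85 = 212,962,000
After stage 1: salt = 212,962,000 + 331,000,000×1.24 = 623,402,000; volume = 340,320,000 m³; S = 1.832 g/kg
After stage 2: salt = 623,402,000 + 207,000,000×34.24 = 7,711,082,000; volume = 547,320,000 m³
S = 7,711,082,000 / 547,320,000 = 14.0888 g/kg

14.09 g/kg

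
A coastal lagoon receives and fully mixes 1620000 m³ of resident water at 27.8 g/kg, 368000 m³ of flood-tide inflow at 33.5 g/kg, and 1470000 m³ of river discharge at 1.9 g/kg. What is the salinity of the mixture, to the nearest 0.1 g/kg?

Mass of salt is conserved:
salt = 1,620,000×27.8 + 368,000×33.5 + 1,470,000×1.9 = 45,036,000 + 12,328,000 + 2,793,000 = 60,157,000
volume = 1,620,000 + 368,000 + 1,470,000 = 3,458,000 m³
S = 60,157,000 / 3,458,000 = 17.396 g/kg

17.4 g/kg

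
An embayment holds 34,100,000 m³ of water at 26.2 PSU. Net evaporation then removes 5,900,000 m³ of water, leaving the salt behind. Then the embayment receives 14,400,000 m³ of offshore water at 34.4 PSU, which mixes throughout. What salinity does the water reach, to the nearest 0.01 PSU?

32.60 PSU

After evaporation: salt = 34,100,000×26.2 = 893,420,000; volume = 34,100,000 − 5,900,000 = 28,200,000 m³
After mixing: salt = 893,420,000 + 14,400,000×34.4 = 1,388,780,000; volume = 28,200,000 + 14,400,000 = 42,600,000 m³
S = 1,388,780,000 / 42,600,000 = 32.6005 PSU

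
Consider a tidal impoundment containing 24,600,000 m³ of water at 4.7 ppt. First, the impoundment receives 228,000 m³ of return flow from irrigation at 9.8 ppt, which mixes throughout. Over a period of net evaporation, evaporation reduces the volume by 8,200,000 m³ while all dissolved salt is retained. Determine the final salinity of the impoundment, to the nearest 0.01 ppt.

After mixing: salt = 24,600,000×4.7 + 228,000×9.8 = 117,854,400; volume = 24,828,000 m³
After evaporation: salt unchanged = 117,854,400; volume = 24,828,000 − 8,200,000 = 16,628,000 m³
S = 117,854,400 / 16,628,000 = 7.0877 ppt

7.09 ppt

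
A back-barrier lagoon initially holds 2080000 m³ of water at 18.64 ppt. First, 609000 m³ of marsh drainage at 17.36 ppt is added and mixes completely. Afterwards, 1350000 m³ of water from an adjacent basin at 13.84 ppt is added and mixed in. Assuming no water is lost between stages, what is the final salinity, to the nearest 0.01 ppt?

16.84 ppt

By conservation of dissolved salt,
Initial salt = 2,080,000×18.64 = 38,771,200
After stage 1: salt = 38,771,200 + 609,000×17.36 = 49,343,440; volume = 2,689,000 m³; S = 18.35 ppt
After stage 2: salt = 49,343,440 + 1,350,000×13.84 = 68,027,440; volume = 4,039,000 m³
S = 68,027,440 / 4,039,000 = 16.8426 ppt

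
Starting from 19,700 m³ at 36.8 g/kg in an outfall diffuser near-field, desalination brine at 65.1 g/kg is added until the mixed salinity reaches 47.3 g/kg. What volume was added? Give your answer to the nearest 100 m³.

Salt balance: 19,700×36.8 + V×65.1 = (19,700+V)×47.3
724,960 + 65.1V = 931,810 + 47.3V
206,850 = 17.8V
V = 11,620.79 m³

11600 m³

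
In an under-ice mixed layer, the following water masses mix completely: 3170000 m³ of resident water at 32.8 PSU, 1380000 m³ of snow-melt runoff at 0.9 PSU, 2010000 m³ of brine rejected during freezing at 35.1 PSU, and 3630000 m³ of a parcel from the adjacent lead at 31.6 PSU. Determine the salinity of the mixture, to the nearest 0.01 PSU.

28.51 PSU

Conserving salt mass:
salt = 3,170,000×32.8 + 1,380,000×0.9 + 2,010,000×35.1 + 3,630,000×31.6 = 103,976,000 + 1,242,000 + 70,551,000 + 114,708,000 = 290,477,000
volume = 3,170,000 + 1,380,000 + 2,010,000 + 3,630,000 = 10,190,000 m³
S = 290,477,000 / 10,190,000 = 28.5061 PSU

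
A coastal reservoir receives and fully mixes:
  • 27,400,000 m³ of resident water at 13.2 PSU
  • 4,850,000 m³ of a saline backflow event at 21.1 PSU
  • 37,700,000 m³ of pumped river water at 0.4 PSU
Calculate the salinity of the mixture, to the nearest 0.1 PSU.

Weighted by volume,
salt = 27,400,000×13.2 + 4,850,000×21.1 + 37,700,000×0.4 = 361,680,000 + 102,335,000 + 15,080,000 = 479,095,000
volume = 27,400,000 + 4,850,000 + 37,700,000 = 69,950,000 m³
S = 479,095,000 / 69,950,000 = 6.849 PSU

6.8 PSU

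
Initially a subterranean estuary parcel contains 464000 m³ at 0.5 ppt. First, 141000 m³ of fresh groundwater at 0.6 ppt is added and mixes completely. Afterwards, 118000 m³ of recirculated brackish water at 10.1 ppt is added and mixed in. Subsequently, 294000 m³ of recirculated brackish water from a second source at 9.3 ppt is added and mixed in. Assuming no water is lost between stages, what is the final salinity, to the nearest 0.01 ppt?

4.17 ppt

Conserving salt mass:
Initial salt = 464,000×0.5 = 232,000
After stage 1: salt = 232,000 + 141,000×0.6 = 316,600; volume = 605,000 m³; S = 0.523 ppt
After stage 2: salt = 316,600 + 118,000×10.1 = 1,508,400; volume = 723,000 m³; S = 2.086 ppt
After stage 3: salt = 1,508,400 + 294,000×9.3 = 4,242,600; volume = 1,017,000 m³
S = 4,242,600 / 1,017,000 = 4.1717 ppt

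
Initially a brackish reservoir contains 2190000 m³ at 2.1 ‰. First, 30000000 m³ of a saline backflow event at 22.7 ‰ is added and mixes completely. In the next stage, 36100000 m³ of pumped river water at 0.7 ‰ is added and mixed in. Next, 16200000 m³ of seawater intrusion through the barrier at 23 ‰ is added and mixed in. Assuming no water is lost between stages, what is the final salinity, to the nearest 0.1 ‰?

12.8 ‰

Weighted by volume,
Initial salt = 2,190,000×2.1 = 4,599,000
After stage 1: salt = 4,599,000 + 30,000,000×22.7 = 685,599,000; volume = 32,190,000 m³; S = 21.299 ‰
After stage 2: salt = 685,599,000 + 36,100,000×0.7 = 710,869,000; volume = 68,290,000 m³; S = 10.41 ‰
After stage 3: salt = 710,869,000 + 16,200,000×23 = 1,083,469,000; volume = 84,490,000 m³
S = 1,083,469,000 / 84,490,000 = 12.8236 ‰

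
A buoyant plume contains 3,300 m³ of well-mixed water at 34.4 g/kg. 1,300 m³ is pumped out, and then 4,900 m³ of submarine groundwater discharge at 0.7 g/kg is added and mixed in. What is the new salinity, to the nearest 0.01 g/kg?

10.47 g/kg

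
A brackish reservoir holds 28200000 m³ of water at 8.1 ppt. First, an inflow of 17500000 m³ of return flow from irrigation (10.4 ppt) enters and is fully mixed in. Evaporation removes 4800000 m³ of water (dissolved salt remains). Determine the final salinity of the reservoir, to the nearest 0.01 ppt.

10.03 ppt

After mixing: salt = 28,200,000×8.1 + 17,500,000×10.4 = 410,420,000; volume = 45,700,000 m³
After evaporation: salt unchanged = 410,420,000; volume = 45,700,000 − 4,800,000 = 40,900,000 m³
S = 410,420,000 / 40,900,000 = 10.0347 ppt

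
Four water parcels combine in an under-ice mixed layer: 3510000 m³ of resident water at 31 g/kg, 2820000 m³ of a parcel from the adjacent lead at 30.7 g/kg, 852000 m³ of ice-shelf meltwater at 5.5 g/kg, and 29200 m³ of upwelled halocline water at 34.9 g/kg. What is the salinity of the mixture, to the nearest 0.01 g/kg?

27.89 g/kg

Conserving salt mass:
salt = 3,510,000×31 + 2,820,000×30.7 + 852,000×5.5 + 29,200×34.9 = 108,810,000 + 86,574,000 + 4,686,000 + 1,019,080 = 201,089,080
volume = 3,510,000 + 2,820,000 + 852,000 + 29,200 = 7,211,200 m³
S = 201,089,080 / 7,211,200 = 27.8857 g/kg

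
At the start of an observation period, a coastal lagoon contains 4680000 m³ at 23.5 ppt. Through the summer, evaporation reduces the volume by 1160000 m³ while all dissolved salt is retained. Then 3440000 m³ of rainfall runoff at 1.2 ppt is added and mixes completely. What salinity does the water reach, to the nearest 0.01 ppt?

16.39 ppt

After evaporation: salt = 4,680,000×23.5 = 109,980,000; volume = 4,680,000 − 1,160,000 = 3,520,000 m³
After mixing: salt = 109,980,000 + 3,440,000×1.2 = 114,108,000; volume = 3,520,000 + 3,440,000 = 6,960,000 m³
S = 114,108,000 / 6,960,000 = 16.3948 ppt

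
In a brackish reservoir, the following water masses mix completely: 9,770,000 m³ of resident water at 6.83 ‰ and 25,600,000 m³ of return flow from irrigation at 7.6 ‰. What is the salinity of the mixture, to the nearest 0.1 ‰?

Weighted by volume,
salt = 9,770,000×6.83 + 25,600,000×7.6 = 66,729,100 + 194,560,000 = 261,289,100
volume = 9,770,000 + 25,600,000 = 35,370,000 m³
S = 261,289,100 / 35,370,000 = 7.387 ‰

7.4 ‰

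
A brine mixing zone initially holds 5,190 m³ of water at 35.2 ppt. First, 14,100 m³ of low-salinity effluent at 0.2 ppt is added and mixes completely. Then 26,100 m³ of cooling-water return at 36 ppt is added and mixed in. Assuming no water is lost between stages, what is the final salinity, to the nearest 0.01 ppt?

By conservation of dissolved salt,
Initial salt = 5,190×35.2 = 182,688
After stage 1: salt = 182,688 + 14,100×0.2 = 185,508; volume = 19,290 m³; S = 9.617 ppt
After stage 2: salt = 185,508 + 26,100×36 = 1,125,108; volume = 45,390 m³
S = 1,125,108 / 45,390 = 24.7876 ppt

24.79 ppt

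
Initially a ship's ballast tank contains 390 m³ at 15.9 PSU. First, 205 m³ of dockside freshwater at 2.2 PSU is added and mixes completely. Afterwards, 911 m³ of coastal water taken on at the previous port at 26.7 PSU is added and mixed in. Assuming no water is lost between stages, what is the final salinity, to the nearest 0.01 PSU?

Mass of salt is conserved:
Initial salt = 390×15.9 = 6,201
After stage 1: salt = 6,201 + 205×2.2 = 6,652; volume = 595 m³; S = 11.18 PSU
After stage 2: salt = 6,652 + 911×26.7 = 30,975.7; volume = 1,506 m³
S = 30,975.7 / 1,506 = 20.5682 PSU

20.57 PSU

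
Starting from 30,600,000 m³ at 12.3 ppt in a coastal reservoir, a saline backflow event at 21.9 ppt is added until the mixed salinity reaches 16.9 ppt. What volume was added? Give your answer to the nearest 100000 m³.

28200000 m³

Salt balance: 30,600,000×12.3 + V×21.9 = (30,600,000+V)×16.9
376,380,000 + 21.9V = 517,140,000 + 16.9V
140,760,000 = 5V
V = 28,152,000 m³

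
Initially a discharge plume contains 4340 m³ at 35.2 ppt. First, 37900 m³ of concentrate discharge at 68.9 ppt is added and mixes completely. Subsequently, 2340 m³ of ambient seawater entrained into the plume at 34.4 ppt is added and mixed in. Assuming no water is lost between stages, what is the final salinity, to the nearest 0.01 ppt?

63.81 ppt

Mass of salt is conserved:
Initial salt = 4,340×35.2 = 152,768
After stage 1: salt = 152,768 + 37,900×68.9 = 2,764,078; volume = 42,240 m³; S = 65.437 ppt
After stage 2: salt = 2,764,078 + 2,340×34.4 = 2,844,574; volume = 44,580 m³
S = 2,844,574 / 44,580 = 63.8083 ppt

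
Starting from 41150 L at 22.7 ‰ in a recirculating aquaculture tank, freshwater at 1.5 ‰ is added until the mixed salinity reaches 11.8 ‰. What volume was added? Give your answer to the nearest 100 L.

Salt balance: 41,150×22.7 + V×1.5 = (41,150+V)×11.8
934,105 + 1.5V = 485,570 + 11.8V
448,535 = 10.3V
V = 43,547.09 L

43500 L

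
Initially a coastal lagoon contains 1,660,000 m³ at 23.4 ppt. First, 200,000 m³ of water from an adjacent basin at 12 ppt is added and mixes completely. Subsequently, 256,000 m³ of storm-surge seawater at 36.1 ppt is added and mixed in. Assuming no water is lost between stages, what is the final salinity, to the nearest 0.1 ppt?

23.9 ppt

Total salt / total volume:
Initial salt = 1,660,000×23.4 = 38,844,000
After stage 1: salt = 38,844,000 + 200,000×12 = 41,244,000; volume = 1,860,000 m³; S = 22.174 ppt
After stage 2: salt = 41,244,000 + 256,000×36.1 = 50,485,600; volume = 2,116,000 m³
S = 50,485,600 / 2,116,000 = 23.859 ppt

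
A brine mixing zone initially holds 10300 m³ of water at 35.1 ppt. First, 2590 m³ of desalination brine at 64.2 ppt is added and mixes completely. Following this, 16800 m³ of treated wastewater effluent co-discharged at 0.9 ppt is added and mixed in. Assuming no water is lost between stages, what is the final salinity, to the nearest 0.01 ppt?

Conserving salt mass:
Initial salt = 10,300×35.1 = 361,530
After stage 1: salt = 361,530 + 2,590×64.2 = 527,808; volume = 12,890 m³; S = 40.947 ppt
After stage 2: salt = 527,808 + 16,800×0.9 = 542,928; volume = 29,690 m³
S = 542,928 / 29,690 = 18.2866 ppt

18.29 ppt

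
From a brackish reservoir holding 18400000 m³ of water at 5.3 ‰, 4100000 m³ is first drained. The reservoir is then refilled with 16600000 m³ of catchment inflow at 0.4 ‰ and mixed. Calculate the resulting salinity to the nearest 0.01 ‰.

Remaining after removal: 14,300,000 m³ at 5.3 ‰ (salt = 75,790,000)
After addition: salt = 75,790,000 + 16,600,000×0.4 = 82,430,000; volume = 30,900,000 m³
S = 82,430,000 / 30,900,000 = 2.6676 ‰

2.67 ‰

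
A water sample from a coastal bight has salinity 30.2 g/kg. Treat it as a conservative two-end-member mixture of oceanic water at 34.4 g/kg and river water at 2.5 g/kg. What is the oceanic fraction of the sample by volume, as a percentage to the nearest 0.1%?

86.8%

Let g be the oceanic fraction. Salt balance per unit volume:
g×34.4 + (1−g)×2.5 = 30.2
g = (30.2 − 2.5) / (34.4 − 2.5) = 27.7/31.9 = 0.8683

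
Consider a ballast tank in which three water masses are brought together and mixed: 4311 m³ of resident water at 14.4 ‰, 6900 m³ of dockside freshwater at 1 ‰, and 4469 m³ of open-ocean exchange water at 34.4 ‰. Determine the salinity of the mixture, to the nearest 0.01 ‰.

Salt balance:
salt = 4,311×14.4 + 6,900×1 + 4,469×34.4 = 62,078.4 + 6,900 + 153,733.6 = 222,712
volume = 4,311 + 6,900 + 4,469 = 15,680 m³
S = 222,712 / 15,680 = 14.2036 ‰

14.20 ‰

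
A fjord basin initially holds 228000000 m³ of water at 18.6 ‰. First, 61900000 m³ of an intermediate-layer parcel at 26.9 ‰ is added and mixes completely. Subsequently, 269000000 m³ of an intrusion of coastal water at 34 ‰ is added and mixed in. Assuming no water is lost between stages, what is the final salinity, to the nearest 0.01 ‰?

26.93 ‰

Weighted by volume,
Initial salt = 228,000,000×18.6 = 4,240,800,000
After stage 1: salt = 4,240,800,000 + 61,900,000×26.9 = 5,905,910,000; volume = 289,900,000 m³; S = 20.372 ‰
After stage 2: salt = 5,905,910,000 + 269,000,000×34 = 15,051,910,000; volume = 558,900,000 m³
S = 15,051,910,000 / 558,900,000 = 26.9313 ‰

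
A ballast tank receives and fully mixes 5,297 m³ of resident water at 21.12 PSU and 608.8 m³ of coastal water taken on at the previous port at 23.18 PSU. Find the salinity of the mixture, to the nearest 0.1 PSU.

By conservation of dissolved salt,
salt = 5,297×21.12 + 608.8×23.18 = 111,872.64 + 14,111.984 = 125,984.624
volume = 5,297 + 608.8 = 5,905.8 m³
S = 125,984.624 / 5,905.8 = 21.332 PSU

21.3 PSU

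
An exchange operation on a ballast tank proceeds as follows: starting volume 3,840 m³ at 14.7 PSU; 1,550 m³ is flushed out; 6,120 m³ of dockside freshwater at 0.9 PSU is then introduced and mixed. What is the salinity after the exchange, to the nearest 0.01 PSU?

4.66 PSU

Remaining after removal: 2,290 m³ at 14.7 PSU (salt = 33,663)
After addition: salt = 33,663 + 6,120×0.9 = 39,171; volume = 8,410 m³
S = 39,171 / 8,410 = 4.6577 PSU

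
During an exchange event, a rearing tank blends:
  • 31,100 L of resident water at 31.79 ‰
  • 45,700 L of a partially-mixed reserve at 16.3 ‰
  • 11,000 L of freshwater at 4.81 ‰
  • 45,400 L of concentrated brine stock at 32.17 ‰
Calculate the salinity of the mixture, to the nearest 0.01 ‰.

Mass of salt is conserved:
salt = 31,100×31.79 + 45,700×16.3 + 11,000×4.81 + 45,400×32.17 = 988,669 + 744,910 + 52,910 + 1,460,518 = 3,247,007
volume = 31,100 + 45,700 + 11,000 + 45,400 = 133,200 L
S = 3,247,007 / 133,200 = 24.3769 ‰

24.38 ‰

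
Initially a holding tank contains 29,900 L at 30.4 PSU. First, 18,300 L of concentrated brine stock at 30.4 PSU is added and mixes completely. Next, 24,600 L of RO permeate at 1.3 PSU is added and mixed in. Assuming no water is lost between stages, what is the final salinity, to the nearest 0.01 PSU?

Total salt / total volume:
Initial salt = 29,900×30.4 = 908,960
After stage 1: salt = 908,960 + 18,300×30.4 = 1,465,280; volume = 48,200 L; S = 30.4 PSU
After stage 2: salt = 1,465,280 + 24,600×1.3 = 1,497,260; volume = 72,800 L
S = 1,497,260 / 72,800 = 20.5668 PSU

20.57 PSU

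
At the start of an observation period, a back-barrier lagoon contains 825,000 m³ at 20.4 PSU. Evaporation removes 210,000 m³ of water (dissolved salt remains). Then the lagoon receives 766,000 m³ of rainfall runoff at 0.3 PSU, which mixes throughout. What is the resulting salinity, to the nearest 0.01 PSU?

After evaporation: salt = 825,000×20.4 = 16,830,000; volume = 825,000 − 210,000 = 615,000 m³
After mixing: salt = 16,830,000 + 766,000×0.3 = 17,059,800; volume = 615,000 + 766,000 = 1,381,000 m³
S = 17,059,800 / 1,381,000 = 12.3532 PSU

12.35 PSU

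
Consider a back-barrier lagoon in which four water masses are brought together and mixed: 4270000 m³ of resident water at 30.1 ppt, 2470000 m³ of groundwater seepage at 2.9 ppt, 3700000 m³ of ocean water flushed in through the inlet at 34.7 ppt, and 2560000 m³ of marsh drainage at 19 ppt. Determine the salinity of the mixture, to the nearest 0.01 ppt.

By conservation of dissolved salt,
salt = 4,270,000×30.1 + 2,470,000×2.9 + 3,700,000×34.7 + 2,560,000×19 = 128,527,000 + 7,163,000 + 128,390,000 + 48,640,000 = 312,720,000
volume = 4,270,000 + 2,470,000 + 3,700,000 + 2,560,000 = 13,000,000 m³
S = 312,720,000 / 13,000,000 = 24.0554 ppt

24.06 ppt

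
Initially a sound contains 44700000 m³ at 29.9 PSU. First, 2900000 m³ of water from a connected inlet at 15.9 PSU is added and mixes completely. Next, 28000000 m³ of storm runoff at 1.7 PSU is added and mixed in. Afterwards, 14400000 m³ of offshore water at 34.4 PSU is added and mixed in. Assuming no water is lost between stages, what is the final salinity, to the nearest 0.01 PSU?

21.40 PSU

By conservation of dissolved salt,
Initial salt = 44,700,000×29.9 = 1,336,530,000
After stage 1: salt = 1,336,530,000 + 2,900,000×15.9 = 1,382,640,000; volume = 47,600,000 m³; S = 29.047 PSU
After stage 2: salt = 1,382,640,000 + 28,000,000×1.7 = 1,430,240,000; volume = 75,600,000 m³; S = 18.919 PSU
After stage 3: salt = 1,430,240,000 + 14,400,000×34.4 = 1,925,600,000; volume = 90,000,000 m³
S = 1,925,600,000 / 90,000,000 = 21.3956 PSU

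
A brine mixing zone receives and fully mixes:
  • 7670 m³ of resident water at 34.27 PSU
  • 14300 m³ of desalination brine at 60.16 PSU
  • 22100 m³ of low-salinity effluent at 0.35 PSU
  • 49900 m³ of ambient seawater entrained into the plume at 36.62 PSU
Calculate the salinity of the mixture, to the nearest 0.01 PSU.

31.48 PSU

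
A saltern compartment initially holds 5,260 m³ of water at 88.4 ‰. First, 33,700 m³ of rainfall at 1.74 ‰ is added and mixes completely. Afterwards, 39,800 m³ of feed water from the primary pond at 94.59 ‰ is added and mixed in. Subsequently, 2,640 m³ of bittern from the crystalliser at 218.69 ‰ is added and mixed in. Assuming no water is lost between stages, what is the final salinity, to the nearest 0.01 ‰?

Conserving salt mass:
Initial salt = 5,260×88.4 = 464,984
After stage 1: salt = 464,984 + 33,700×1.74 = 523,622; volume = 38,960 m³; S = 13.44 ‰
After stage 2: salt = 523,622 + 39,800×94.59 = 4,288,304; volume = 78,760 m³; S = 54.448 ‰
After stage 3: salt = 4,288,304 + 2,640×218.69 = 4,865,645.6; volume = 81,400 m³
S = 4,865,645.6 / 81,400 = 59.7745 ‰

59.77 ‰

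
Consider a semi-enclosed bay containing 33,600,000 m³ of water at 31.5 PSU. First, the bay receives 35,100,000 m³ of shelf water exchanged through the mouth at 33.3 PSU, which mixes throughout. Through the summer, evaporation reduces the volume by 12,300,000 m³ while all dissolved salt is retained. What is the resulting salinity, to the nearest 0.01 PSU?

39.49 PSU

After mixing: salt = 33,600,000×31.5 + 35,100,000×33.3 = 2,227,230,000; volume = 68,700,000 m³
After evaporation: salt unchanged = 2,227,230,000; volume = 68,700,000 − 12,300,000 = 56,400,000 m³
S = 2,227,230,000 / 56,400,000 = 39.4899 PSU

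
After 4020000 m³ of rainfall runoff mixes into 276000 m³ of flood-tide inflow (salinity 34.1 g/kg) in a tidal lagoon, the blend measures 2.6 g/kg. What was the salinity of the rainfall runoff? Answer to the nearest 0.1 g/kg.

0.4 g/kg

Salt balance: 276,000×34.1 + 4,020,000×S = 4,296,000×2.6
9,411,600 + 4,020,000·S = 11,169,600
S = (11,169,600 − 9,411,600) / 4,020,000 = 0.4373 g/kg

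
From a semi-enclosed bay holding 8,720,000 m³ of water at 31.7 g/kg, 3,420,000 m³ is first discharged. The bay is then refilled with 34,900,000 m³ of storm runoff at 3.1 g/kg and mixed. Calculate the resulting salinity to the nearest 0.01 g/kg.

6.87 g/kg

Remaining after removal: 5,300,000 m³ at 31.7 g/kg (salt = 168,010,000)
After addition: salt = 168,010,000 + 34,900,000×3.1 = 276,200,000; volume = 40,200,000 m³
S = 276,200,000 / 40,200,000 = 6.8706 g/kg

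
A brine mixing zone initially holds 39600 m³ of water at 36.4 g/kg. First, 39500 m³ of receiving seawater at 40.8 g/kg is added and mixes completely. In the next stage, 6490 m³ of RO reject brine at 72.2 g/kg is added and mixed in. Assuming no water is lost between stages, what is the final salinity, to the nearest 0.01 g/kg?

41.15 g/kg

Weighted by volume,
Initial salt = 39,600×36.4 = 1,441,440
After stage 1: salt = 1,441,440 + 39,500×40.8 = 3,053,040; volume = 79,100 m³; S = 38.597 g/kg
After stage 2: salt = 3,053,040 + 6,490×72.2 = 3,521,618; volume = 85,590 m³
S = 3,521,618 / 85,590 = 41.1452 g/kg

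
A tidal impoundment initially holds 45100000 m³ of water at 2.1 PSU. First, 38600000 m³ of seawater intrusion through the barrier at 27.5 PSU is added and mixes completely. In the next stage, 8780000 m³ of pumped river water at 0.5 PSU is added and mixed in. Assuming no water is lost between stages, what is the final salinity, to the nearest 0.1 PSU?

Mass of salt is conserved:
Initial salt = 45,100,000×2.1 = 94,710,000
After stage 1: salt = 94,710,000 + 38,600,000×27.5 = 1,156,210,000; volume = 83,700,000 m³; S = 13.814 PSU
After stage 2: salt = 1,156,210,000 + 8,780,000×0.5 = 1,160,600,000; volume = 92,480,000 m³
S = 1,160,600,000 / 92,480,000 = 12.5497 PSU

12.5 PSU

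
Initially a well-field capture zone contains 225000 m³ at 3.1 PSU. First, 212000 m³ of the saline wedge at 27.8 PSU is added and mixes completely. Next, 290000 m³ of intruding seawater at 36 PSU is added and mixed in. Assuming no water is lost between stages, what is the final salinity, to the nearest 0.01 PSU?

Conserving salt mass:
Initial salt = 225,000×3.1 = 697,500
After stage 1: salt = 697,500 + 212,000×27.8 = 6,591,100; volume = 437,000 m³; S = 15.083 PSU
After stage 2: salt = 6,591,100 + 290,000×36 = 17,031,100; volume = 727,000 m³
S = 17,031,100 / 727,000 = 23.4265 PSU

23.43 PSU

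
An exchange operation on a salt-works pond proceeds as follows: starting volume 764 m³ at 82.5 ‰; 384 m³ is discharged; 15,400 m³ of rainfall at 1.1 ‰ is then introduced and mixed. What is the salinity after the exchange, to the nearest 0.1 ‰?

3.1 ‰

Remaining after removal: 380 m³ at 82.5 ‰ (salt = 31,350)
After addition: salt = 31,350 + 15,400×1.1 = 48,290; volume = 15,780 m³
S = 48,290 / 15,780 = 3.0602 ‰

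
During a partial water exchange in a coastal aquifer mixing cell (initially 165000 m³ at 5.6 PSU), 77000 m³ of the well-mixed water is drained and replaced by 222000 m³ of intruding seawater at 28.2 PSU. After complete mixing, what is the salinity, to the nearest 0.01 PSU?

21.78 PSU

Remaining after removal: 88,000 m³ at 5.6 PSU (salt = 492,800)
After addition: salt = 492,800 + 222,000×28.2 = 6,753,200; volume = 310,000 m³
S = 6,753,200 / 310,000 = 21.7845 PSU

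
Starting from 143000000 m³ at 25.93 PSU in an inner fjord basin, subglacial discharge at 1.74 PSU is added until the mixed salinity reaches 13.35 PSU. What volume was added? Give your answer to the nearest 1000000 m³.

Salt balance: 143,000,000×25.93 + V×1.74 = (143,000,000+V)×13.35
3,707,990,000 + 1.74V = 1,909,050,000 + 13.35V
1,798,940,000 = 11.61V
V = 154,947,459.09 m³

155000000 m³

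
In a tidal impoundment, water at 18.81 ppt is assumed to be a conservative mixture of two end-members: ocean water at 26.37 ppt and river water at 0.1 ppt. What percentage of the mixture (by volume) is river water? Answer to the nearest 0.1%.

28.8%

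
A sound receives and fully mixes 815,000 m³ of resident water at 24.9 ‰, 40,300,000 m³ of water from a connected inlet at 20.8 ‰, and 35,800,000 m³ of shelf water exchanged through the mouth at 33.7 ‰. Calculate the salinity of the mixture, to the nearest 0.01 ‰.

Conserving salt mass:
salt = 815,000×24.9 + 40,300,000×20.8 + 35,800,000×33.7 = 20,293,500 + 838,240,000 + 1,206,460,000 = 2,064,993,500
volume = 815,000 + 40,300,000 + 35,800,000 = 76,915,000 m³
S = 2,064,993,500 / 76,915,000 = 26.8477 ‰

26.85 ‰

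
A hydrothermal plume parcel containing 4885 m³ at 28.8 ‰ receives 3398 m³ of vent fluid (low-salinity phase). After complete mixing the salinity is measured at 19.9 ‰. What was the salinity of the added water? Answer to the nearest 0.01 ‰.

7.11 ‰

Salt balance: 4,885×28.8 + 3,398×S = 8,283×19.9
140,688 + 3,398·S = 164,831.7
S = (164,831.7 − 140,688) / 3,398 = 7.1053 ‰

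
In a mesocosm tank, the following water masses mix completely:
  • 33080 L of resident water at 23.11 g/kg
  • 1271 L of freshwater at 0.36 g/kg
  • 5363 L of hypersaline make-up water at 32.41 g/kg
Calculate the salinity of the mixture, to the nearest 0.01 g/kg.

23.64 g/kg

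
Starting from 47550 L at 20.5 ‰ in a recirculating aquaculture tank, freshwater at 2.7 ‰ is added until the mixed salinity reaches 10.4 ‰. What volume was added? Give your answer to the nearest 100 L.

62400 L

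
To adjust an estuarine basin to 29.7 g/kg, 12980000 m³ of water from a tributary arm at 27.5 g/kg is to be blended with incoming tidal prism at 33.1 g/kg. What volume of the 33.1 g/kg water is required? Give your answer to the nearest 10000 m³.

8400000 m³

Salt balance: 12,980,000×27.5 + V×33.1 = (12,980,000+V)×29.7
356,950,000 + 33.1V = 385,506,000 + 29.7V
28,556,000 = 3.4V
V = 8,398,823.53 m³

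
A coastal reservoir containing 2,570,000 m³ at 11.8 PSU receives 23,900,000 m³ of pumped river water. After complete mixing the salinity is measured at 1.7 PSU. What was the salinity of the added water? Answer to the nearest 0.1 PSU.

0.6 PSU

Salt balance: 2,570,000×11.8 + 23,900,000×S = 26,470,000×1.7
30,326,000 + 23,900,000·S = 44,999,000
S = (44,999,000 − 30,326,000) / 23,900,000 = 0.6139 PSU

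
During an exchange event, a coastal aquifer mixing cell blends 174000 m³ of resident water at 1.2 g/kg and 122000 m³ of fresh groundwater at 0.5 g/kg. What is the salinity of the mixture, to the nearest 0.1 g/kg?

Mass of salt is conserved:
salt = 174,000×1.2 + 122,000×0.5 = 208,800 + 61,000 = 269,800
volume = 174,000 + 122,000 = 296,000 m³
S = 269,800 / 296,000 = 0.911 g/kg

0.9 g/kg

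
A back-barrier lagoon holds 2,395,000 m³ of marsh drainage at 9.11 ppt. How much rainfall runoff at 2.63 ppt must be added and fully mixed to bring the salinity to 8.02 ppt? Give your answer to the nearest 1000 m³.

Salt balance: 2,395,000×9.11 + V×2.63 = (2,395,000+V)×8.02
21,818,450 + 2.63V = 19,207,900 + 8.02V
2,610,550 = 5.39V
V = 484,332.1 m³

484000 m³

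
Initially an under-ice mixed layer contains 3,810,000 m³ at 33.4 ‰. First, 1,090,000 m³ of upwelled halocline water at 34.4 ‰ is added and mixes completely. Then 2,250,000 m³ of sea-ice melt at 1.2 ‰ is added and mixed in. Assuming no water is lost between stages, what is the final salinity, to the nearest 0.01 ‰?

By conservation of dissolved salt,
Initial salt = 3,810,000×33.4 = 127,254,000
After stage 1: salt = 127,254,000 + 1,090,000×34.4 = 164,750,000; volume = 4,900,000 m³; S = 33.622 ‰
After stage 2: salt = 164,750,000 + 2,250,000×1.2 = 167,450,000; volume = 7,150,000 m³
S = 167,450,000 / 7,150,000 = 23.4196 ‰

23.42 ‰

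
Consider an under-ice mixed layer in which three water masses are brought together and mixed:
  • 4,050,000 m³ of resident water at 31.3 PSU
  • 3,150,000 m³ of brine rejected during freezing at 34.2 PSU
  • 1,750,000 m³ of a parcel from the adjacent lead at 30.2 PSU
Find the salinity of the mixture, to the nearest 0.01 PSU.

32.11 PSU

By conservation of dissolved salt,
salt = 4,050,000×31.3 + 3,150,000×34.2 + 1,750,000×30.2 = 126,765,000 + 107,730,000 + 52,850,000 = 287,345,000
volume = 4,050,000 + 3,150,000 + 1,750,000 = 8,950,000 m³
S = 287,345,000 / 8,950,000 = 32.1056 PSU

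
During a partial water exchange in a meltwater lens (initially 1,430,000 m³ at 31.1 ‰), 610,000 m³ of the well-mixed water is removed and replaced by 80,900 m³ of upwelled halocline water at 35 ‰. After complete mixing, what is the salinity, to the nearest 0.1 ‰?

Remaining after removal: 820,000 m³ at 31.1 ‰ (salt = 25,502,000)
After addition: salt = 25,502,000 + 80,900×35 = 28,333,500; volume = 900,900 m³
S = 28,333,500 / 900,900 = 31.4502 ‰

31.5 ‰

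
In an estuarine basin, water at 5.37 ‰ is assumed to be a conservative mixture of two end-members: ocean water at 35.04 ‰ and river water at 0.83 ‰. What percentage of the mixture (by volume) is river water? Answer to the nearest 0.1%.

86.7%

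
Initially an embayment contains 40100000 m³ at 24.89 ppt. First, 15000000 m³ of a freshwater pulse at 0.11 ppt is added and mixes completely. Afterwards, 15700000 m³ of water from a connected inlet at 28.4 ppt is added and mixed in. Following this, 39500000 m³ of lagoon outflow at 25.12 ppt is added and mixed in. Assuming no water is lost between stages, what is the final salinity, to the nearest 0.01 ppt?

Conserving salt mass:
Initial salt = 40,100,000×24.89 = 998,089,000
After stage 1: salt = 998,089,000 + 15,000,000×0.11 = 999,739,000; volume = 55,100,000 m³; S = 18.144 ppt
After stage 2: salt = 999,739,000 + 15,700,000×28.4 = 1,445,619,000; volume = 70,800,000 m³; S = 20.418 ppt
After stage 3: salt = 1,445,619,000 + 39,500,000×25.12 = 2,437,859,000; volume = 110,300,000 m³
S = 2,437,859,000 / 110,300,000 = 22.1021 ppt

22.10 ppt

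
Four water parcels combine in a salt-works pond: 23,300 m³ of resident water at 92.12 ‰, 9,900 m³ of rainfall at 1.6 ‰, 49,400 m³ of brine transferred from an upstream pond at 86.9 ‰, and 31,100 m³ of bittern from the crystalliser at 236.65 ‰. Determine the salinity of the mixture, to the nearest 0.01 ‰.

Weighted by volume,
salt = 23,300×92.12 + 9,900×1.6 + 49,400×86.9 + 31,100×236.65 = 2,146,396 + 15,840 + 4,292,860 + 7,359,815 = 13,814,911
volume = 23,300 + 9,900 + 49,400 + 31,100 = 113,700 m³
S = 13,814,911 / 113,700 = 121.5032 ‰

121.50 ‰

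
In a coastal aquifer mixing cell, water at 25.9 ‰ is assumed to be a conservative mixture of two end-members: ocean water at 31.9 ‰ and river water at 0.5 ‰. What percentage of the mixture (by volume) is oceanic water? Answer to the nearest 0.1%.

Let g be the oceanic fraction. Salt balance per unit volume:
g×31.9 + (1−g)×0.5 = 25.9
g = (25.9 − 0.5) / (31.9 − 0.5) = 25.4/31.4 = 0.8089

80.9%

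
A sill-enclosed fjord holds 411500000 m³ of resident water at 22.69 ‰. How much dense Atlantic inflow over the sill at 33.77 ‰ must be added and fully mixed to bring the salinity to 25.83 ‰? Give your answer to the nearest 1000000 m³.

163000000 m³

Salt balance: 411,500,000×22.69 + V×33.77 = (411,500,000+V)×25.83
9,336,935,000 + 33.77V = 10,629,045,000 + 25.83V
1,292,110,000 = 7.94V
V = 162,734,256.93 m³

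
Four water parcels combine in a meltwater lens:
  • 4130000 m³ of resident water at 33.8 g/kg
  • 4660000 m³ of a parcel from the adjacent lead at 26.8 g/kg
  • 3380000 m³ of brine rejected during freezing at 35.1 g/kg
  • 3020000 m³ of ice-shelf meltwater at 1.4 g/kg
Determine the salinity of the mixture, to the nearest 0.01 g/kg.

25.50 g/kg

Salt balance:
salt = 4,130,000×33.8 + 4,660,000×26.8 + 3,380,000×35.1 + 3,020,000×1.4 = 139,594,000 + 124,888,000 + 118,638,000 + 4,228,000 = 387,348,000
volume = 4,130,000 + 4,660,000 + 3,380,000 + 3,020,000 = 15,190,000 m³
S = 387,348,000 / 15,190,000 = 25.5002 g/kg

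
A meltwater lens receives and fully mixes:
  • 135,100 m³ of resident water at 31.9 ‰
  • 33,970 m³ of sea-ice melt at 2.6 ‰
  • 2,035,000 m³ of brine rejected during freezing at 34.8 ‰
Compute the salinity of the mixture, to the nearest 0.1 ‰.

34.1 ‰

Salt balance:
salt = 135,100×31.9 + 33,970×2.6 + 2,035,000×34.8 = 4,309,690 + 88,322 + 70,818,000 = 75,216,012
volume = 135,100 + 33,970 + 2,035,000 = 2,204,070 m³
S = 75,216,012 / 2,204,070 = 34.126 ‰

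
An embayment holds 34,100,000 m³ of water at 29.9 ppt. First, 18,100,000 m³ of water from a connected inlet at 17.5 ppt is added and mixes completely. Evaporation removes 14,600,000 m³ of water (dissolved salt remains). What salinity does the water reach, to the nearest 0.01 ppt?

After mixing: salt = 34,100,000×29.9 + 18,100,000×17.5 = 1,336,340,000; volume = 52,200,000 m³
After evaporation: salt unchanged = 1,336,340,000; volume = 52,200,000 − 14,600,000 = 37,600,000 m³
S = 1,336,340,000 / 37,600,000 = 35.541 ppt

35.54 ppt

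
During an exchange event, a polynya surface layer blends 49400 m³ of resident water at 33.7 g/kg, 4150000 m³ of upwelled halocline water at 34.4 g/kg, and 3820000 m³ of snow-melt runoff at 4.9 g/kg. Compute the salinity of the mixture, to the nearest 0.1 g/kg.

20.3 g/kg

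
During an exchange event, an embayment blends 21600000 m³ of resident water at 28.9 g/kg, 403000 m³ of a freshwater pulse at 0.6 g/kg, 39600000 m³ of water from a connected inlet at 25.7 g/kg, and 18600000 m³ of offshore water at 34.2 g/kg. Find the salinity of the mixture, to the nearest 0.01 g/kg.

Conserving salt mass:
salt = 21,600,000×28.9 + 403,000×0.6 + 39,600,000×25.7 + 18,600,000×34.2 = 624,240,000 + 241,800 + 1,017,720,000 + 636,120,000 = 2,278,321,800
volume = 21,600,000 + 403,000 + 39,600,000 + 18,600,000 = 80,203,000 m³
S = 2,278,321,800 / 80,203,000 = 28.4069 g/kg

28.41 g/kg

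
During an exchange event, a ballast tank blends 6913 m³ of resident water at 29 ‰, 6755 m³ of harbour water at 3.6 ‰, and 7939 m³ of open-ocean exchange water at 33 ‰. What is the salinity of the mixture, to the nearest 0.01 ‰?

Mass of salt is conserved:
salt = 6,913×29 + 6,755×3.6 + 7,939×33 = 200,477 + 24,318 + 261,987 = 486,782
volume = 6,913 + 6,755 + 7,939 = 21,607 m³
S = 486,782 / 21,607 = 22.5289 ‰

22.53 ‰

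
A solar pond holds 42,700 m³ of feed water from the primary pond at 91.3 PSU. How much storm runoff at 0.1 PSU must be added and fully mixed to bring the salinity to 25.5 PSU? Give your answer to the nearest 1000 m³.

111000 m³

Salt balance: 42,700×91.3 + V×0.1 = (42,700+V)×25.5
3,898,510 + 0.1V = 1,088,850 + 25.5V
2,809,660 = 25.4V
V = 110,616.54 m³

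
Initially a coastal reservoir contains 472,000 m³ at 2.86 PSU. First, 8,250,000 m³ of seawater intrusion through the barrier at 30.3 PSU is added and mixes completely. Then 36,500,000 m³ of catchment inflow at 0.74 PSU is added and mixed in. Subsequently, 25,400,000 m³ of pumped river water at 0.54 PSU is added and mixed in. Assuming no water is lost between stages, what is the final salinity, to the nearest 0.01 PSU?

4.14 PSU

By conservation of dissolved salt,
Initial salt = 472,000×2.86 = 1,349,920
After stage 1: salt = 1,349,920 + 8,250,000×30.3 = 251,324,920; volume = 8,722,000 m³; S = 28.815 PSU
After stage 2: salt = 251,324,920 + 36,500,000×0.74 = 278,334,920; volume = 45,222,000 m³; S = 6.155 PSU
After stage 3: salt = 278,334,920 + 25,400,000×0.54 = 292,050,920; volume = 70,622,000 m³
S = 292,050,920 / 70,622,000 = 4.1354 PSU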